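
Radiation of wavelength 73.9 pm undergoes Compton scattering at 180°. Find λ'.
78.7526 pm

Using the Compton formula: λ' = λ + λ_C(1 − cos θ)

For θ = 180°, cos θ = -1 (exact) = -1.0000, so:
1 − cos 180° = 1 − (-1) = 2.0000

Δλ = λ_C × 2.0000 = 2.4263 × 2.0000 = 4.8526 pm

λ' = 73.9 + 4.8526 = 78.7526 pm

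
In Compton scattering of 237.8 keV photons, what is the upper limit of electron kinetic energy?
114.6339 keV

Maximum energy transfer occurs at θ = 180° (backscattering).

Initial photon: E₀ = 237.8 keV → λ₀ = 5.2138 pm

Maximum Compton shift (at 180°):
Δλ_max = 2λ_C = 2 × 2.4263 = 4.8526 pm

Final wavelength:
λ' = 5.2138 + 4.8526 = 10.0664 pm

Minimum photon energy (maximum energy to electron):
E'_min = hc/λ' = 123.1661 keV

Maximum electron kinetic energy:
K_max = E₀ - E'_min = 237.8000 - 123.1661 = 114.6339 keV

(Intermediate values are shown rounded; full precision is carried through to the final answer.)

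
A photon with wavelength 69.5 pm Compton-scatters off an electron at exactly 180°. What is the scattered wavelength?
74.3526 pm

Using the Compton formula: λ' = λ + λ_C(1 − cos θ)

For θ = 180°, cos θ = -1 (exact) = -1.0000, so:
1 − cos 180° = 1 − (-1) = 2.0000

Δλ = λ_C × 2.0000 = 2.4263 × 2.0000 = 4.8526 pm

λ' = 69.5 + 4.8526 = 74.3526 pm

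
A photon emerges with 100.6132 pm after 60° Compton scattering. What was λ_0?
99.4000 pm

From λ' = λ + Δλ, we have λ = λ' - Δλ

First calculate the Compton shift:
Δλ = λ_C(1 - cos θ)
Δλ = 2.4263 × (1 - cos(60°))
Δλ = 2.4263 × 0.5000
Δλ = 1.2132 pm

Initial wavelength:
λ = λ' - Δλ
λ = 100.6132 - 1.2132
λ = 99.4000 pm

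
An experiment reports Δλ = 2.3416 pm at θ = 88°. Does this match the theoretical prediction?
Yes, consistent

Calculate the expected shift for θ = 88°:

Δλ_expected = λ_C(1 - cos(88°))
Δλ_expected = 2.4263 × (1 - cos(88°))
Δλ_expected = 2.4263 × 0.9651
Δλ_expected = 2.3416 pm

Given shift: 2.3416 pm
Expected shift: 2.3416 pm
Difference: 0.0000 pm

The values match. This is consistent with Compton scattering at the stated angle.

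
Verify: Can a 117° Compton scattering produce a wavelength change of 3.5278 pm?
Yes, consistent

Calculate the expected shift for θ = 117°:

Δλ_expected = λ_C(1 - cos(117°))
Δλ_expected = 2.4263 × (1 - cos(117°))
Δλ_expected = 2.4263 × 1.4540
Δλ_expected = 3.5278 pm

Given shift: 3.5278 pm
Expected shift: 3.5278 pm
Difference: 0.0000 pm

The values match. This is consistent with Compton scattering at the stated angle.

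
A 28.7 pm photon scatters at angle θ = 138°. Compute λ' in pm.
32.9294 pm

Using the Compton scattering formula:
λ' = λ + Δλ = λ + λ_C(1 - cos θ)

Given:
- Initial wavelength λ = 28.7 pm
- Scattering angle θ = 138°
- Compton wavelength λ_C ≈ 2.4263 pm

Calculate the shift:
Δλ = 2.4263 × (1 - cos(138°))
Δλ = 2.4263 × 1.7431
Δλ = 4.2294 pm

Final wavelength:
λ' = 28.7 + 4.2294 = 32.9294 pm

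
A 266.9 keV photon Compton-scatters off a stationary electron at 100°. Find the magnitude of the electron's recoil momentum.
1.8041e-22 kg·m/s

The electron is initially at rest, so by conservation of momentum:
p⃗_e = p⃗₀ − p⃗'  (incident photon momentum minus scattered photon momentum)

Photon momentum magnitudes (p = h/λ = E/c):
λ₀ = hc/E₀ = 4.6453 pm → p₀ = h/λ₀ = 1.4264e-22 kg·m/s
Δλ = λ_C(1 − cos 100°) = 2.8476 pm
λ' = 7.4930 pm → p' = h/λ' = 8.8430e-23 kg·m/s

The scattered photon makes angle θ = 100° with the incident direction, so by the law of cosines:
|p⃗_e|² = p₀² + p'² − 2p₀p'cos θ
|p⃗_e|² = (1.4264e-22)² + (8.8430e-23)² − 2·1.4264e-22·8.8430e-23·cos(100°)
|p⃗_e| = 1.8041e-22 kg·m/s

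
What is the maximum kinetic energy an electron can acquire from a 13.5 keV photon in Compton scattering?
0.6775 keV

Maximum energy transfer occurs at θ = 180° (backscattering).

Initial photon: E₀ = 13.5 keV → λ₀ = 91.8401 pm

Maximum Compton shift (at 180°):
Δλ_max = 2λ_C = 2 × 2.4263 = 4.8526 pm

Final wavelength:
λ' = 91.8401 + 4.8526 = 96.6928 pm

Minimum photon energy (maximum energy to electron):
E'_min = hc/λ' = 12.8225 keV

Maximum electron kinetic energy:
K_max = E₀ - E'_min = 13.5000 - 12.8225 = 0.6775 keV

(Intermediate values are shown rounded; full precision is carried through to the final answer.)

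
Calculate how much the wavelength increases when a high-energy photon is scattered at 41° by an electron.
0.5952 pm

Using the Compton scattering formula:
Δλ = λ_C(1 - cos θ)

where λ_C = h/(m_e·c) ≈ 2.4263 pm is the Compton wavelength of an electron.

For θ = 41°:
cos(41°) = 0.7547
1 - cos(41°) = 0.2453

Δλ = 2.4263 × 0.2453
Δλ = 0.5952 pm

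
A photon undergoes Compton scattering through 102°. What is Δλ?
2.9308 pm

Using the Compton scattering formula:
Δλ = λ_C(1 - cos θ)

where λ_C = h/(m_e·c) ≈ 2.4263 pm is the Compton wavelength of an electron.

For θ = 102°:
cos(102°) = -0.2079
1 - cos(102°) = 1.2079

Δλ = 2.4263 × 1.2079
Δλ = 2.9308 pm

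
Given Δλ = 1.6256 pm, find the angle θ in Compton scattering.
70.73°

From the Compton formula Δλ = λ_C(1 - cos θ), we can solve for θ:

cos θ = 1 - Δλ/λ_C

Given:
- Δλ = 1.6256 pm
- λ_C = h/(m_e·c) ≈ 2.42631024 pm

cos θ = 1 - 1.6256/2.42631024
cos θ = 1 - 0.669989
cos θ = 0.330011

θ = arccos(0.330011)
θ = 70.73°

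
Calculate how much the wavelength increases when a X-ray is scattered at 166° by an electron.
4.7805 pm

Using the Compton scattering formula:
Δλ = λ_C(1 - cos θ)

where λ_C = h/(m_e·c) ≈ 2.4263 pm is the Compton wavelength of an electron.

For θ = 166°:
cos(166°) = -0.9703
1 - cos(166°) = 1.9703

Δλ = 2.4263 × 1.9703
Δλ = 4.7805 pm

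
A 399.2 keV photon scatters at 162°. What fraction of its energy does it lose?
0.6038 (or 60.38%)

Calculate initial and final photon energies:

Initial: E₀ = 399.2 keV → λ₀ = 3.1058 pm
Compton shift: Δλ = 4.7339 pm
Final wavelength: λ' = 7.8397 pm
Final energy: E' = 158.1495 keV

Fractional energy loss:
(E₀ - E')/E₀ = (399.2000 - 158.1495)/399.2000
= 241.0505/399.2000
= 0.6038
= 60.38%

(Intermediate values are shown rounded; full precision is carried through to the final answer.)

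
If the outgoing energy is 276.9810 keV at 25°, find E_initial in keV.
291.8000 keV

Convert final energy to wavelength (hc ≈ 1239.842 keV·pm):
λ' = hc/E' = 1239.842 / 276.9810 = 4.4763 pm

Calculate the Compton shift:
Δλ = λ_C(1 - cos(25°))
Δλ = 2.4263 × (1 - cos(25°))
Δλ = 0.2273 pm

Initial wavelength:
λ = λ' - Δλ = 4.4763 - 0.2273 = 4.2489 pm

Initial energy:
E = hc/λ = 1239.842 / 4.2489 = 291.8000 keV

(Intermediate values are shown rounded; full precision is carried through to the final answer.)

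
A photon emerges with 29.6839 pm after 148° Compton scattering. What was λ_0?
25.2000 pm

From λ' = λ + Δλ, we have λ = λ' - Δλ

First calculate the Compton shift:
Δλ = λ_C(1 - cos θ)
Δλ = 2.4263 × (1 - cos(148°))
Δλ = 2.4263 × 1.8480
Δλ = 4.4839 pm

Initial wavelength:
λ = λ' - Δλ
λ = 29.6839 - 4.4839
λ = 25.2000 pm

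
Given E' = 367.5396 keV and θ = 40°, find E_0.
441.9000 keV

Convert final energy to wavelength (hc ≈ 1239.842 keV·pm):
λ' = hc/E' = 1239.842 / 367.5396 = 3.3734 pm

Calculate the Compton shift:
Δλ = λ_C(1 - cos(40°))
Δλ = 2.4263 × (1 - cos(40°))
Δλ = 0.5676 pm

Initial wavelength:
λ = λ' - Δλ = 3.3734 - 0.5676 = 2.8057 pm

Initial energy:
E = hc/λ = 1239.842 / 2.8057 = 441.9000 keV

(Intermediate values are shown rounded; full precision is carried through to the final answer.)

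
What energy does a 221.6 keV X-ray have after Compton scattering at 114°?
137.6358 keV

First convert energy to wavelength:
λ = hc/E, with hc ≈ 1239.842 keV·pm (i.e. 1239.842 eV·nm)

For E = 221.6 keV = 221600 eV:
λ = 1239.842 keV·pm / 221.6 keV
λ = 5.5950 pm

Calculate the Compton shift:
Δλ = λ_C(1 - cos(114°)) = 2.4263 × 1.4067
Δλ = 3.4132 pm

Final wavelength:
λ' = 5.5950 + 3.4132 = 9.0081 pm

Final energy:
E' = hc/λ' = 1239.842 / 9.0081 = 137.6358 keV

(Intermediate values are shown rounded; full precision is carried through to the final answer.)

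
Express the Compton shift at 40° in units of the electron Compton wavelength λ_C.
0.2340 λ_C

The Compton shift formula is:
Δλ = λ_C(1 - cos θ)

Dividing both sides by λ_C:
Δλ/λ_C = 1 - cos θ

For θ = 40°:
Δλ/λ_C = 1 - cos(40°)
Δλ/λ_C = 1 - 0.7660
Δλ/λ_C = 0.2340

This means the shift is 0.2340 × λ_C = 0.5676 pm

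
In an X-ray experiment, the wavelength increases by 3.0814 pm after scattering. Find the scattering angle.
105.66°

From the Compton formula Δλ = λ_C(1 - cos θ), we can solve for θ:

cos θ = 1 - Δλ/λ_C

Given:
- Δλ = 3.0814 pm
- λ_C = h/(m_e·c) ≈ 2.42631024 pm

cos θ = 1 - 3.0814/2.42631024
cos θ = 1 - 1.269994
cos θ = -0.269994

θ = arccos(-0.269994)
θ = 105.66°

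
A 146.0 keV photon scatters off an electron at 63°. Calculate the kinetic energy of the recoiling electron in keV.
19.7028 keV

By energy conservation: K_e = E_initial - E_final

First find the scattered photon energy:
Initial wavelength: λ = hc/E = 8.4921 pm
Compton shift: Δλ = λ_C(1 - cos(63°)) = 1.3248 pm
Final wavelength: λ' = 8.4921 + 1.3248 = 9.8169 pm
Final photon energy: E' = hc/λ' = 126.2972 keV

Electron kinetic energy:
K_e = E - E' = 146.0000 - 126.2972 = 19.7028 keV

(Intermediate values are shown rounded; full precision is carried through to the final answer.)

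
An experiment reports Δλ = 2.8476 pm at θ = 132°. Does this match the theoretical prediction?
No, inconsistent

Calculate the expected shift for θ = 132°:

Δλ_expected = λ_C(1 - cos(132°))
Δλ_expected = 2.4263 × (1 - cos(132°))
Δλ_expected = 2.4263 × 1.6691
Δλ_expected = 4.0498 pm

Given shift: 2.8476 pm
Expected shift: 4.0498 pm
Difference: 1.2022 pm

The values do not match. The given shift corresponds to θ ≈ 100.0°, not 132°.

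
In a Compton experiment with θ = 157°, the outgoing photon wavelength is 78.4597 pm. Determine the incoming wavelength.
73.8000 pm

From λ' = λ + Δλ, we have λ = λ' - Δλ

First calculate the Compton shift:
Δλ = λ_C(1 - cos θ)
Δλ = 2.4263 × (1 - cos(157°))
Δλ = 2.4263 × 1.9205
Δλ = 4.6597 pm

Initial wavelength:
λ = λ' - Δλ
λ = 78.4597 - 4.6597
λ = 73.8000 pm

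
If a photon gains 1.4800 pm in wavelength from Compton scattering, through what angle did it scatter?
67.04°

From the Compton formula Δλ = λ_C(1 - cos θ), we can solve for θ:

cos θ = 1 - Δλ/λ_C

Given:
- Δλ = 1.4800 pm
- λ_C = h/(m_e·c) ≈ 2.42631024 pm

cos θ = 1 - 1.4800/2.42631024
cos θ = 1 - 0.609980
cos θ = 0.390020

θ = arccos(0.390020)
θ = 67.04°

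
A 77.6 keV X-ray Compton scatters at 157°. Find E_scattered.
60.0783 keV

First convert energy to wavelength:
λ = hc/E, with hc ≈ 1239.842 keV·pm (i.e. 1239.842 eV·nm)

For E = 77.6 keV = 77600 eV:
λ = 1239.842 keV·pm / 77.6 keV
λ = 15.9773 pm

Calculate the Compton shift:
Δλ = λ_C(1 - cos(157°)) = 2.4263 × 1.9205
Δλ = 4.6597 pm

Final wavelength:
λ' = 15.9773 + 4.6597 = 20.6371 pm

Final energy:
E' = hc/λ' = 1239.842 / 20.6371 = 60.0783 keV

(Intermediate values are shown rounded; full precision is carried through to the final answer.)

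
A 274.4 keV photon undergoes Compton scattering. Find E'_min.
132.3063 keV (at θ = 180°)

The scattered photon has minimum energy when its wavelength is maximum, i.e., when the Compton shift Δλ = λ_C(1 − cos θ) is maximum. This occurs at θ = 180° (backscattering), giving Δλ_max = 2λ_C = 4.8526 pm.

Initial wavelength: λ₀ = hc/E₀ = 4.5184 pm
Maximum final wavelength: λ'_max = λ₀ + 2λ_C = 4.5184 + 4.8526 = 9.3710 pm
Minimum final energy: E'_min = hc/λ'_max = 132.3063 keV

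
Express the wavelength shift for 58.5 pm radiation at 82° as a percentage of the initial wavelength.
3.5703%

Calculate the Compton shift:
Δλ = λ_C(1 - cos(82°))
Δλ = 2.4263 × (1 - cos(82°))
Δλ = 2.4263 × 0.8608
Δλ = 2.0886 pm

Percentage change:
(Δλ/λ₀) × 100 = (2.0886/58.5) × 100
= 3.5703%

(Intermediate values are shown rounded; full precision is carried through to the final answer.)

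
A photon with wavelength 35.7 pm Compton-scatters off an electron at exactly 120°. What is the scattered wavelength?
39.3395 pm

Using the Compton formula: λ' = λ + λ_C(1 − cos θ)

For θ = 120°, cos θ = -1/2 (exact) = -0.5000, so:
1 − cos 120° = 1 − (-1/2) = 1.5000

Δλ = λ_C × 1.5000 = 2.4263 × 1.5000 = 3.6395 pm

λ' = 35.7 + 3.6395 = 39.3395 pm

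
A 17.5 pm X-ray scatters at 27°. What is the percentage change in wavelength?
1.5112%

Calculate the Compton shift:
Δλ = λ_C(1 - cos(27°))
Δλ = 2.4263 × (1 - cos(27°))
Δλ = 2.4263 × 0.1090
Δλ = 0.2645 pm

Percentage change:
(Δλ/λ₀) × 100 = (0.2645/17.5) × 100
= 1.5112%

(Intermediate values are shown rounded; full precision is carried through to the final answer.)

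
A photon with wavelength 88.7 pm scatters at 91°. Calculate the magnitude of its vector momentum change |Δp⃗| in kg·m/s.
1.0513e-23 kg·m/s

Photon momentum magnitude is p = h/λ.

Initial momentum:
p₀ = h/λ = 6.6261e-34/8.8700e-11 = 7.4702e-24 kg·m/s

After scattering:
λ' = λ + Δλ = 88.7 + 2.4687 = 91.1687 pm
p' = h/λ' = 6.6261e-34/9.1169e-11 = 7.2679e-24 kg·m/s

Momentum is a vector; the scattered photon's direction makes angle θ = 91° with the incident direction. The magnitude of the vector change Δp⃗ = p⃗₀ − p⃗' is found from the law of cosines:
|Δp⃗|² = p₀² + p'² − 2p₀p'cos θ
|Δp⃗|² = (7.4702e-24)² + (7.2679e-24)² − 2·7.4702e-24·7.2679e-24·cos(91°)
|Δp⃗| = 1.0513e-23 kg·m/s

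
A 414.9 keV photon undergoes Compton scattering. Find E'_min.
158.1247 keV (at θ = 180°)

The scattered photon has minimum energy when its wavelength is maximum, i.e., when the Compton shift Δλ = λ_C(1 − cos θ) is maximum. This occurs at θ = 180° (backscattering), giving Δλ_max = 2λ_C = 4.8526 pm.

Initial wavelength: λ₀ = hc/E₀ = 2.9883 pm
Maximum final wavelength: λ'_max = λ₀ + 2λ_C = 2.9883 + 4.8526 = 7.8409 pm
Minimum final energy: E'_min = hc/λ'_max = 158.1247 keV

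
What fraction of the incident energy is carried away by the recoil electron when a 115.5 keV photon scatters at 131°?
0.2724 (or 27.24%)

Calculate initial and final photon energies:

Initial: E₀ = 115.5 keV → λ₀ = 10.7346 pm
Compton shift: Δλ = 4.0181 pm
Final wavelength: λ' = 14.7527 pm
Final energy: E' = 84.0418 keV

Fractional energy loss:
(E₀ - E')/E₀ = (115.5000 - 84.0418)/115.5000
= 31.4582/115.5000
= 0.2724
= 27.24%

(Intermediate values are shown rounded; full precision is carried through to the final answer.)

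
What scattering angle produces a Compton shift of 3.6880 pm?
121.33°

From the Compton formula Δλ = λ_C(1 - cos θ), we can solve for θ:

cos θ = 1 - Δλ/λ_C

Given:
- Δλ = 3.6880 pm
- λ_C = h/(m_e·c) ≈ 2.42631024 pm

cos θ = 1 - 3.6880/2.42631024
cos θ = 1 - 1.520003
cos θ = -0.520003

θ = arccos(-0.520003)
θ = 121.33°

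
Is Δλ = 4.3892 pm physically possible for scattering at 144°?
Yes, consistent

Calculate the expected shift for θ = 144°:

Δλ_expected = λ_C(1 - cos(144°))
Δλ_expected = 2.4263 × (1 - cos(144°))
Δλ_expected = 2.4263 × 1.8090
Δλ_expected = 4.3892 pm

Given shift: 4.3892 pm
Expected shift: 4.3892 pm
Difference: 0.0000 pm

The values match. This is consistent with Compton scattering at the stated angle.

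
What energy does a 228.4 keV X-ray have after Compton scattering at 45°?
201.9606 keV

First convert energy to wavelength:
λ = hc/E, with hc ≈ 1239.842 keV·pm (i.e. 1239.842 eV·nm)

For E = 228.4 keV = 228400 eV:
λ = 1239.842 keV·pm / 228.4 keV
λ = 5.4284 pm

Calculate the Compton shift:
Δλ = λ_C(1 - cos(45°)) = 2.4263 × 0.2929
Δλ = 0.7106 pm

Final wavelength:
λ' = 5.4284 + 0.7106 = 6.1390 pm

Final energy:
E' = hc/λ' = 1239.842 / 6.1390 = 201.9606 keV

(Intermediate values are shown rounded; full precision is carried through to the final answer.)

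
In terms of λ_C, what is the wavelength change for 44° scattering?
0.2807 λ_C

The Compton shift formula is:
Δλ = λ_C(1 - cos θ)

Dividing both sides by λ_C:
Δλ/λ_C = 1 - cos θ

For θ = 44°:
Δλ/λ_C = 1 - cos(44°)
Δλ/λ_C = 1 - 0.7193
Δλ/λ_C = 0.2807

This means the shift is 0.2807 × λ_C = 0.6810 pm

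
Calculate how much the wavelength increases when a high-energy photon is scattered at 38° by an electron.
0.5144 pm

Using the Compton scattering formula:
Δλ = λ_C(1 - cos θ)

where λ_C = h/(m_e·c) ≈ 2.4263 pm is the Compton wavelength of an electron.

For θ = 38°:
cos(38°) = 0.7880
1 - cos(38°) = 0.2120

Δλ = 2.4263 × 0.2120
Δλ = 0.5144 pm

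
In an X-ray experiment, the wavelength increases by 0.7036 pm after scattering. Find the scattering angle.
44.76°

From the Compton formula Δλ = λ_C(1 - cos θ), we can solve for θ:

cos θ = 1 - Δλ/λ_C

Given:
- Δλ = 0.7036 pm
- λ_C = h/(m_e·c) ≈ 2.42631024 pm

cos θ = 1 - 0.7036/2.42631024
cos θ = 1 - 0.289988
cos θ = 0.710012

θ = arccos(0.710012)
θ = 44.76°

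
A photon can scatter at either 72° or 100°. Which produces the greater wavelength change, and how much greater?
100° produces the larger shift by a factor of 1.699

Calculate both shifts using Δλ = λ_C(1 - cos θ):

For θ₁ = 72°:
Δλ₁ = 2.4263 × (1 - cos(72°))
Δλ₁ = 2.4263 × 0.6910
Δλ₁ = 1.6765 pm

For θ₂ = 100°:
Δλ₂ = 2.4263 × (1 - cos(100°))
Δλ₂ = 2.4263 × 1.1736
Δλ₂ = 2.8476 pm

The 100° angle produces the larger shift.
Ratio: 2.8476/1.6765 = 1.699

(Intermediate values are shown rounded; full precision is carried through to the final answer.)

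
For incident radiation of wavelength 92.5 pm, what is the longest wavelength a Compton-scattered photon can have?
97.3526 pm (at θ = 180°)

The Compton shift is Δλ = λ_C(1 − cos θ).

Since cos θ ranges from −1 to 1, the factor (1 − cos θ) ranges from 0 to 2; the maximum shift occurs at θ = 180° (backscattering):
Δλ_max = 2λ_C = 2 × 2.4263 pm = 4.8526 pm

Maximum scattered wavelength:
λ'_max = λ₀ + Δλ_max = 92.5 + 4.8526 = 97.3526 pm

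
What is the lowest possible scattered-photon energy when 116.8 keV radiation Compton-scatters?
80.1568 keV (at θ = 180°)

The scattered photon has minimum energy when its wavelength is maximum, i.e., when the Compton shift Δλ = λ_C(1 − cos θ) is maximum. This occurs at θ = 180° (backscattering), giving Δλ_max = 2λ_C = 4.8526 pm.

Initial wavelength: λ₀ = hc/E₀ = 10.6151 pm
Maximum final wavelength: λ'_max = λ₀ + 2λ_C = 10.6151 + 4.8526 = 15.4677 pm
Minimum final energy: E'_min = hc/λ'_max = 80.1568 keV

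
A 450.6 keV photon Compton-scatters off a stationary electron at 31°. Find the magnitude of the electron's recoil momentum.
1.2425e-22 kg·m/s

The electron is initially at rest, so by conservation of momentum:
p⃗_e = p⃗₀ − p⃗'  (incident photon momentum minus scattered photon momentum)

Photon momentum magnitudes (p = h/λ = E/c):
λ₀ = hc/E₀ = 2.7515 pm → p₀ = h/λ₀ = 2.4081e-22 kg·m/s
Δλ = λ_C(1 − cos 31°) = 0.3466 pm
λ' = 3.0981 pm → p' = h/λ' = 2.1388e-22 kg·m/s

The scattered photon makes angle θ = 31° with the incident direction, so by the law of cosines:
|p⃗_e|² = p₀² + p'² − 2p₀p'cos θ
|p⃗_e|² = (2.4081e-22)² + (2.1388e-22)² − 2·2.4081e-22·2.1388e-22·cos(31°)
|p⃗_e| = 1.2425e-22 kg·m/s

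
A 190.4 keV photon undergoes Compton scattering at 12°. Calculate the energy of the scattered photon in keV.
188.8622 keV

First convert energy to wavelength:
λ = hc/E, with hc ≈ 1239.842 keV·pm (i.e. 1239.842 eV·nm)

For E = 190.4 keV = 190400 eV:
λ = 1239.842 keV·pm / 190.4 keV
λ = 6.5118 pm

Calculate the Compton shift:
Δλ = λ_C(1 - cos(12°)) = 2.4263 × 0.0219
Δλ = 0.0530 pm

Final wavelength:
λ' = 6.5118 + 0.0530 = 6.5648 pm

Final energy:
E' = hc/λ' = 1239.842 / 6.5648 = 188.8622 keV

(Intermediate values are shown rounded; full precision is carried through to the final answer.)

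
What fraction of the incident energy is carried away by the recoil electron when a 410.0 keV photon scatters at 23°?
0.0600 (or 6.00%)

Calculate initial and final photon energies:

Initial: E₀ = 410.0 keV → λ₀ = 3.0240 pm
Compton shift: Δλ = 0.1929 pm
Final wavelength: λ' = 3.2169 pm
Final energy: E' = 385.4170 keV

Fractional energy loss:
(E₀ - E')/E₀ = (410.0000 - 385.4170)/410.0000
= 24.5830/410.0000
= 0.0600
= 6.00%

(Intermediate values are shown rounded; full precision is carried through to the final answer.)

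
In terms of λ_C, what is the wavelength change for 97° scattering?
1.1219 λ_C

The Compton shift formula is:
Δλ = λ_C(1 - cos θ)

Dividing both sides by λ_C:
Δλ/λ_C = 1 - cos θ

For θ = 97°:
Δλ/λ_C = 1 - cos(97°)
Δλ/λ_C = 1 - -0.1219
Δλ/λ_C = 1.1219

This means the shift is 1.1219 × λ_C = 2.7220 pm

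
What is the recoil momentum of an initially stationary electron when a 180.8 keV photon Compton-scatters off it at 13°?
2.1795e-23 kg·m/s

The electron is initially at rest, so by conservation of momentum:
p⃗_e = p⃗₀ − p⃗'  (incident photon momentum minus scattered photon momentum)

Photon momentum magnitudes (p = h/λ = E/c):
λ₀ = hc/E₀ = 6.8575 pm → p₀ = h/λ₀ = 9.6625e-23 kg·m/s
Δλ = λ_C(1 − cos 13°) = 0.0622 pm
λ' = 6.9197 pm → p' = h/λ' = 9.5756e-23 kg·m/s

The scattered photon makes angle θ = 13° with the incident direction, so by the law of cosines:
|p⃗_e|² = p₀² + p'² − 2p₀p'cos θ
|p⃗_e|² = (9.6625e-23)² + (9.5756e-23)² − 2·9.6625e-23·9.5756e-23·cos(13°)
|p⃗_e| = 2.1795e-23 kg·m/s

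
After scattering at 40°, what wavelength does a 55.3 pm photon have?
55.8676 pm

Using the Compton scattering formula:
λ' = λ + Δλ = λ + λ_C(1 - cos θ)

Given:
- Initial wavelength λ = 55.3 pm
- Scattering angle θ = 40°
- Compton wavelength λ_C ≈ 2.4263 pm

Calculate the shift:
Δλ = 2.4263 × (1 - cos(40°))
Δλ = 2.4263 × 0.2340
Δλ = 0.5676 pm

Final wavelength:
λ' = 55.3 + 0.5676 = 55.8676 pm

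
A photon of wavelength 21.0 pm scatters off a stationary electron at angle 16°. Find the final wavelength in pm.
21.0940 pm

Using the Compton scattering formula:
λ' = λ + Δλ = λ + λ_C(1 - cos θ)

Given:
- Initial wavelength λ = 21.0 pm
- Scattering angle θ = 16°
- Compton wavelength λ_C ≈ 2.4263 pm

Calculate the shift:
Δλ = 2.4263 × (1 - cos(16°))
Δλ = 2.4263 × 0.0387
Δλ = 0.0940 pm

Final wavelength:
λ' = 21.0 + 0.0940 = 21.0940 pm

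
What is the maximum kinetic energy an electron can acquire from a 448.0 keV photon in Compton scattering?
285.2937 keV

Maximum energy transfer occurs at θ = 180° (backscattering).

Initial photon: E₀ = 448.0 keV → λ₀ = 2.7675 pm

Maximum Compton shift (at 180°):
Δλ_max = 2λ_C = 2 × 2.4263 = 4.8526 pm

Final wavelength:
λ' = 2.7675 + 4.8526 = 7.6201 pm

Minimum photon energy (maximum energy to electron):
E'_min = hc/λ' = 162.7063 keV

Maximum electron kinetic energy:
K_max = E₀ - E'_min = 448.0000 - 162.7063 = 285.2937 keV

(Intermediate values are shown rounded; full precision is carried through to the final answer.)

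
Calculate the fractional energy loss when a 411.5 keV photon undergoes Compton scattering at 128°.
0.5654 (or 56.54%)

Calculate initial and final photon energies:

Initial: E₀ = 411.5 keV → λ₀ = 3.0130 pm
Compton shift: Δλ = 3.9201 pm
Final wavelength: λ' = 6.9331 pm
Final energy: E' = 178.8300 keV

Fractional energy loss:
(E₀ - E')/E₀ = (411.5000 - 178.8300)/411.5000
= 232.6700/411.5000
= 0.5654
= 56.54%

(Intermediate values are shown rounded; full precision is carried through to the final answer.)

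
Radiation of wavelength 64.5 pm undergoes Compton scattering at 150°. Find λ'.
69.0276 pm

Using the Compton formula: λ' = λ + λ_C(1 − cos θ)

For θ = 150°, cos θ = -√3/2 (exact) ≈ -0.8660, so:
1 − cos 150° = 1 − (-√3/2) ≈ 1.8660

Δλ = λ_C × 1.8660 = 2.4263 × 1.8660 = 4.5276 pm

λ' = 64.5 + 4.5276 = 69.0276 pm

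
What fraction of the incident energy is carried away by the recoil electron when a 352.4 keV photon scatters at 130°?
0.5312 (or 53.12%)

Calculate initial and final photon energies:

Initial: E₀ = 352.4 keV → λ₀ = 3.5183 pm
Compton shift: Δλ = 3.9859 pm
Final wavelength: λ' = 7.5042 pm
Final energy: E' = 165.2199 keV

Fractional energy loss:
(E₀ - E')/E₀ = (352.4000 - 165.2199)/352.4000
= 187.1801/352.4000
= 0.5312
= 53.12%

(Intermediate values are shown rounded; full precision is carried through to the final answer.)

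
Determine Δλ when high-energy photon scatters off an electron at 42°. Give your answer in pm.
0.6232 pm

Using the Compton scattering formula:
Δλ = λ_C(1 - cos θ)

where λ_C = h/(m_e·c) ≈ 2.4263 pm is the Compton wavelength of an electron.

For θ = 42°:
cos(42°) = 0.7431
1 - cos(42°) = 0.2569

Δλ = 2.4263 × 0.2569
Δλ = 0.6232 pm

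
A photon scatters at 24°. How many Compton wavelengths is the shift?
0.0865 λ_C

The Compton shift formula is:
Δλ = λ_C(1 - cos θ)

Dividing both sides by λ_C:
Δλ/λ_C = 1 - cos θ

For θ = 24°:
Δλ/λ_C = 1 - cos(24°)
Δλ/λ_C = 1 - 0.9135
Δλ/λ_C = 0.0865

This means the shift is 0.0865 × λ_C = 0.2098 pm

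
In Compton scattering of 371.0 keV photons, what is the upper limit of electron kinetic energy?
219.6985 keV

Maximum energy transfer occurs at θ = 180° (backscattering).

Initial photon: E₀ = 371.0 keV → λ₀ = 3.3419 pm

Maximum Compton shift (at 180°):
Δλ_max = 2λ_C = 2 × 2.4263 = 4.8526 pm

Final wavelength:
λ' = 3.3419 + 4.8526 = 8.1945 pm

Minimum photon energy (maximum energy to electron):
E'_min = hc/λ' = 151.3015 keV

Maximum electron kinetic energy:
K_max = E₀ - E'_min = 371.0000 - 151.3015 = 219.6985 keV

(Intermediate values are shown rounded; full precision is carried through to the final answer.)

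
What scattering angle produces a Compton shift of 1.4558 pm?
66.42°

From the Compton formula Δλ = λ_C(1 - cos θ), we can solve for θ:

cos θ = 1 - Δλ/λ_C

Given:
- Δλ = 1.4558 pm
- λ_C = h/(m_e·c) ≈ 2.42631024 pm

cos θ = 1 - 1.4558/2.42631024
cos θ = 1 - 0.600006
cos θ = 0.399994

θ = arccos(0.399994)
θ = 66.42°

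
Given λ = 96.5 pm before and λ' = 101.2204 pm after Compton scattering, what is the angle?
161.00°

First find the wavelength shift:
Δλ = λ' - λ = 101.2204 - 96.5 = 4.7204 pm

Using Δλ = λ_C(1 - cos θ), with λ_C = h/(m_e·c) ≈ 2.42631024 pm:
cos θ = 1 - Δλ/λ_C
cos θ = 1 - 4.7204/2.42631024
cos θ = -0.945506

θ = arccos(-0.945506)
θ = 161.00°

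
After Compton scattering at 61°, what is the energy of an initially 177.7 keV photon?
150.7008 keV

First convert energy to wavelength:
λ = hc/E, with hc ≈ 1239.842 keV·pm (i.e. 1239.842 eV·nm)

For E = 177.7 keV = 177700 eV:
λ = 1239.842 keV·pm / 177.7 keV
λ = 6.9772 pm

Calculate the Compton shift:
Δλ = λ_C(1 - cos(61°)) = 2.4263 × 0.5152
Δλ = 1.2500 pm

Final wavelength:
λ' = 6.9772 + 1.2500 = 8.2272 pm

Final energy:
E' = hc/λ' = 1239.842 / 8.2272 = 150.7008 keV

(Intermediate values are shown rounded; full precision is carried through to the final answer.)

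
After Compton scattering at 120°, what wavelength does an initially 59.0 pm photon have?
62.6395 pm

Using the Compton formula: λ' = λ + λ_C(1 − cos θ)

For θ = 120°, cos θ = -1/2 (exact) = -0.5000, so:
1 − cos 120° = 1 − (-1/2) = 1.5000

Δλ = λ_C × 1.5000 = 2.4263 × 1.5000 = 3.6395 pm

λ' = 59.0 + 3.6395 = 62.6395 pm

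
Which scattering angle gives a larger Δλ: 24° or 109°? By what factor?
109° produces the larger shift by a factor of 15.333

Calculate both shifts using Δλ = λ_C(1 - cos θ):

For θ₁ = 24°:
Δλ₁ = 2.4263 × (1 - cos(24°))
Δλ₁ = 2.4263 × 0.0865
Δλ₁ = 0.2098 pm

For θ₂ = 109°:
Δλ₂ = 2.4263 × (1 - cos(109°))
Δλ₂ = 2.4263 × 1.3256
Δλ₂ = 3.2162 pm

The 109° angle produces the larger shift.
Ratio: 3.2162/0.2098 = 15.333

(Intermediate values are shown rounded; full precision is carried through to the final answer.)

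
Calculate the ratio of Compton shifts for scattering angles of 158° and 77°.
158° produces the larger shift by a factor of 2.487

Calculate both shifts using Δλ = λ_C(1 - cos θ):

For θ₁ = 77°:
Δλ₁ = 2.4263 × (1 - cos(77°))
Δλ₁ = 2.4263 × 0.7750
Δλ₁ = 1.8805 pm

For θ₂ = 158°:
Δλ₂ = 2.4263 × (1 - cos(158°))
Δλ₂ = 2.4263 × 1.9272
Δλ₂ = 4.6759 pm

The 158° angle produces the larger shift.
Ratio: 4.6759/1.8805 = 2.487

(Intermediate values are shown rounded; full precision is carried through to the final answer.)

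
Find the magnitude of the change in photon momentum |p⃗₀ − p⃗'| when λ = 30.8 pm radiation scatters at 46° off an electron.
1.6621e-23 kg·m/s

Photon momentum magnitude is p = h/λ.

Initial momentum:
p₀ = h/λ = 6.6261e-34/3.0800e-11 = 2.1513e-23 kg·m/s

After scattering:
λ' = λ + Δλ = 30.8 + 0.7409 = 31.5409 pm
p' = h/λ' = 6.6261e-34/3.1541e-11 = 2.1008e-23 kg·m/s

Momentum is a vector; the scattered photon's direction makes angle θ = 46° with the incident direction. The magnitude of the vector change Δp⃗ = p⃗₀ − p⃗' is found from the law of cosines:
|Δp⃗|² = p₀² + p'² − 2p₀p'cos θ
|Δp⃗|² = (2.1513e-23)² + (2.1008e-23)² − 2·2.1513e-23·2.1008e-23·cos(46°)
|Δp⃗| = 1.6621e-23 kg·m/s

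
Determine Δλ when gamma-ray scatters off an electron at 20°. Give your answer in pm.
0.1463 pm

Using the Compton scattering formula:
Δλ = λ_C(1 - cos θ)

where λ_C = h/(m_e·c) ≈ 2.4263 pm is the Compton wavelength of an electron.

For θ = 20°:
cos(20°) = 0.9397
1 - cos(20°) = 0.0603

Δλ = 2.4263 × 0.0603
Δλ = 0.1463 pm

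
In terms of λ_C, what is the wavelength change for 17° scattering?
0.0437 λ_C

The Compton shift formula is:
Δλ = λ_C(1 - cos θ)

Dividing both sides by λ_C:
Δλ/λ_C = 1 - cos θ

For θ = 17°:
Δλ/λ_C = 1 - cos(17°)
Δλ/λ_C = 1 - 0.9563
Δλ/λ_C = 0.0437

This means the shift is 0.0437 × λ_C = 0.1060 pm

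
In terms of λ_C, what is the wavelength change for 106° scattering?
1.2756 λ_C

The Compton shift formula is:
Δλ = λ_C(1 - cos θ)

Dividing both sides by λ_C:
Δλ/λ_C = 1 - cos θ

For θ = 106°:
Δλ/λ_C = 1 - cos(106°)
Δλ/λ_C = 1 - -0.2756
Δλ/λ_C = 1.2756

This means the shift is 1.2756 × λ_C = 3.0951 pm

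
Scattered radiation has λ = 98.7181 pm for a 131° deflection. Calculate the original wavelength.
94.7000 pm

From λ' = λ + Δλ, we have λ = λ' - Δλ

First calculate the Compton shift:
Δλ = λ_C(1 - cos θ)
Δλ = 2.4263 × (1 - cos(131°))
Δλ = 2.4263 × 1.6561
Δλ = 4.0181 pm

Initial wavelength:
λ = λ' - Δλ
λ = 98.7181 - 4.0181
λ = 94.7000 pm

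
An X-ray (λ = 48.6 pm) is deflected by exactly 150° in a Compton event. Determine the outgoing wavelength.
53.1276 pm

Using the Compton formula: λ' = λ + λ_C(1 − cos θ)

For θ = 150°, cos θ = -√3/2 (exact) ≈ -0.8660, so:
1 − cos 150° = 1 − (-√3/2) ≈ 1.8660

Δλ = λ_C × 1.8660 = 2.4263 × 1.8660 = 4.5276 pm

λ' = 48.6 + 4.5276 = 53.1276 pm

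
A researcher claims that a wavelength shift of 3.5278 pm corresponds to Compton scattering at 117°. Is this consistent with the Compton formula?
Yes, consistent

Calculate the expected shift for θ = 117°:

Δλ_expected = λ_C(1 - cos(117°))
Δλ_expected = 2.4263 × (1 - cos(117°))
Δλ_expected = 2.4263 × 1.4540
Δλ_expected = 3.5278 pm

Given shift: 3.5278 pm
Expected shift: 3.5278 pm
Difference: 0.0000 pm

The values match. This is consistent with Compton scattering at the stated angle.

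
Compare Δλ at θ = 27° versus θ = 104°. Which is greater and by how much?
104° produces the larger shift by a factor of 11.394

Calculate both shifts using Δλ = λ_C(1 - cos θ):

For θ₁ = 27°:
Δλ₁ = 2.4263 × (1 - cos(27°))
Δλ₁ = 2.4263 × 0.1090
Δλ₁ = 0.2645 pm

For θ₂ = 104°:
Δλ₂ = 2.4263 × (1 - cos(104°))
Δλ₂ = 2.4263 × 1.2419
Δλ₂ = 3.0133 pm

The 104° angle produces the larger shift.
Ratio: 3.0133/0.2645 = 11.394

(Intermediate values are shown rounded; full precision is carried through to the final answer.)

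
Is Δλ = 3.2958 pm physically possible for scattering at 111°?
Yes, consistent

Calculate the expected shift for θ = 111°:

Δλ_expected = λ_C(1 - cos(111°))
Δλ_expected = 2.4263 × (1 - cos(111°))
Δλ_expected = 2.4263 × 1.3584
Δλ_expected = 3.2958 pm

Given shift: 3.2958 pm
Expected shift: 3.2958 pm
Difference: 0.0000 pm

The values match. This is consistent with Compton scattering at the stated angle.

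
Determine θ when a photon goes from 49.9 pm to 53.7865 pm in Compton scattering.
127.00°

First find the wavelength shift:
Δλ = λ' - λ = 53.7865 - 49.9 = 3.8865 pm

Using Δλ = λ_C(1 - cos θ), with λ_C = h/(m_e·c) ≈ 2.42631024 pm:
cos θ = 1 - Δλ/λ_C
cos θ = 1 - 3.8865/2.42631024
cos θ = -0.601815

θ = arccos(-0.601815)
θ = 127.00°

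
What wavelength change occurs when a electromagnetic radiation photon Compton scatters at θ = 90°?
2.4263 pm

Using the Compton scattering formula:
Δλ = λ_C(1 - cos θ)

where λ_C = h/(m_e·c) ≈ 2.4263 pm is the Compton wavelength of an electron.

For θ = 90°:
cos(90°) = 0.0000
1 - cos(90°) = 1.0000

Δλ = 2.4263 × 1.0000
Δλ = 2.4263 pm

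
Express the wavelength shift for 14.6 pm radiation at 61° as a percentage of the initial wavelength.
8.5617%

Calculate the Compton shift:
Δλ = λ_C(1 - cos(61°))
Δλ = 2.4263 × (1 - cos(61°))
Δλ = 2.4263 × 0.5152
Δλ = 1.2500 pm

Percentage change:
(Δλ/λ₀) × 100 = (1.2500/14.6) × 100
= 8.5617%

(Intermediate values are shown rounded; full precision is carried through to the final answer.)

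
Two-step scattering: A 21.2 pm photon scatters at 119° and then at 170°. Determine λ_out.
29.6184 pm

Apply Compton shift twice:

First scattering at θ₁ = 119°:
Δλ₁ = λ_C(1 - cos(119°))
Δλ₁ = 2.4263 × 1.4848
Δλ₁ = 3.6026 pm

After first scattering:
λ₁ = 21.2 + 3.6026 = 24.8026 pm

Second scattering at θ₂ = 170°:
Δλ₂ = λ_C(1 - cos(170°))
Δλ₂ = 2.4263 × 1.9848
Δλ₂ = 4.8158 pm

Final wavelength:
λ₂ = 24.8026 + 4.8158 = 29.6184 pm

Total shift: Δλ_total = 3.6026 + 4.8158 = 8.4184 pm

(Intermediate values are shown rounded; full precision is carried through to the final answer.)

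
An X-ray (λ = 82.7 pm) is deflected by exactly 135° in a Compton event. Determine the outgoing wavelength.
86.8420 pm

Using the Compton formula: λ' = λ + λ_C(1 − cos θ)

For θ = 135°, cos θ = -√2/2 (exact) ≈ -0.7071, so:
1 − cos 135° = 1 − (-√2/2) ≈ 1.7071

Δλ = λ_C × 1.7071 = 2.4263 × 1.7071 = 4.1420 pm

λ' = 82.7 + 4.1420 = 86.8420 pm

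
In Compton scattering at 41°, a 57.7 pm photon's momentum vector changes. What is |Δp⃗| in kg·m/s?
8.0030e-24 kg·m/s

Photon momentum magnitude is p = h/λ.

Initial momentum:
p₀ = h/λ = 6.6261e-34/5.7700e-11 = 1.1484e-23 kg·m/s

After scattering:
λ' = λ + Δλ = 57.7 + 0.5952 = 58.2952 pm
p' = h/λ' = 6.6261e-34/5.8295e-11 = 1.1366e-23 kg·m/s

Momentum is a vector; the scattered photon's direction makes angle θ = 41° with the incident direction. The magnitude of the vector change Δp⃗ = p⃗₀ − p⃗' is found from the law of cosines:
|Δp⃗|² = p₀² + p'² − 2p₀p'cos θ
|Δp⃗|² = (1.1484e-23)² + (1.1366e-23)² − 2·1.1484e-23·1.1366e-23·cos(41°)
|Δp⃗| = 8.0030e-24 kg·m/s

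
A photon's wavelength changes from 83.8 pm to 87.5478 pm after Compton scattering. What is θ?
123.00°

First find the wavelength shift:
Δλ = λ' - λ = 87.5478 - 83.8 = 3.7478 pm

Using Δλ = λ_C(1 - cos θ), with λ_C = h/(m_e·c) ≈ 2.42631024 pm:
cos θ = 1 - Δλ/λ_C
cos θ = 1 - 3.7478/2.42631024
cos θ = -0.544650

θ = arccos(-0.544650)
θ = 123.00°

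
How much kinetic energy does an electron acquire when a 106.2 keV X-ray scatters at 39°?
4.7010 keV

By energy conservation: K_e = E_initial - E_final

First find the scattered photon energy:
Initial wavelength: λ = hc/E = 11.6746 pm
Compton shift: Δλ = λ_C(1 - cos(39°)) = 0.5407 pm
Final wavelength: λ' = 11.6746 + 0.5407 = 12.2153 pm
Final photon energy: E' = hc/λ' = 101.4990 keV

Electron kinetic energy:
K_e = E - E' = 106.2000 - 101.4990 = 4.7010 keV

(Intermediate values are shown rounded; full precision is carried through to the final answer.)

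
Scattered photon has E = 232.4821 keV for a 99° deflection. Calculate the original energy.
490.5999 keV

Convert final energy to wavelength (hc ≈ 1239.842 keV·pm):
λ' = hc/E' = 1239.842 / 232.4821 = 5.3331 pm

Calculate the Compton shift:
Δλ = λ_C(1 - cos(99°))
Δλ = 2.4263 × (1 - cos(99°))
Δλ = 2.8059 pm

Initial wavelength:
λ = λ' - Δλ = 5.3331 - 2.8059 = 2.5272 pm

Initial energy:
E = hc/λ = 1239.842 / 2.5272 = 490.5999 keV

(Intermediate values are shown rounded; full precision is carried through to the final answer.)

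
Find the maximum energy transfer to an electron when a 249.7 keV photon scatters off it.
123.4168 keV

Maximum energy transfer occurs at θ = 180° (backscattering).

Initial photon: E₀ = 249.7 keV → λ₀ = 4.9653 pm

Maximum Compton shift (at 180°):
Δλ_max = 2λ_C = 2 × 2.4263 = 4.8526 pm

Final wavelength:
λ' = 4.9653 + 4.8526 = 9.8179 pm

Minimum photon energy (maximum energy to electron):
E'_min = hc/λ' = 126.2832 keV

Maximum electron kinetic energy:
K_max = E₀ - E'_min = 249.7000 - 126.2832 = 123.4168 keV

(Intermediate values are shown rounded; full precision is carried through to the final answer.)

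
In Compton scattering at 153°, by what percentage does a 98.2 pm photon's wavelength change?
4.6723%

Calculate the Compton shift:
Δλ = λ_C(1 - cos(153°))
Δλ = 2.4263 × (1 - cos(153°))
Δλ = 2.4263 × 1.8910
Δλ = 4.5882 pm

Percentage change:
(Δλ/λ₀) × 100 = (4.5882/98.2) × 100
= 4.6723%

(Intermediate values are shown rounded; full precision is carried through to the final answer.)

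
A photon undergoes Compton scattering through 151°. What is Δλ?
4.5484 pm

Using the Compton scattering formula:
Δλ = λ_C(1 - cos θ)

where λ_C = h/(m_e·c) ≈ 2.4263 pm is the Compton wavelength of an electron.

For θ = 151°:
cos(151°) = -0.8746
1 - cos(151°) = 1.8746

Δλ = 2.4263 × 1.8746
Δλ = 4.5484 pm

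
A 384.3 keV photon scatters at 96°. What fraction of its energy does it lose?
0.4538 (or 45.38%)

Calculate initial and final photon energies:

Initial: E₀ = 384.3 keV → λ₀ = 3.2262 pm
Compton shift: Δλ = 2.6799 pm
Final wavelength: λ' = 5.9062 pm
Final energy: E' = 209.9234 keV

Fractional energy loss:
(E₀ - E')/E₀ = (384.3000 - 209.9234)/384.3000
= 174.3766/384.3000
= 0.4538
= 45.38%

(Intermediate values are shown rounded; full precision is carried through to the final answer.)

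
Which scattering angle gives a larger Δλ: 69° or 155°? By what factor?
155° produces the larger shift by a factor of 2.971

Calculate both shifts using Δλ = λ_C(1 - cos θ):

For θ₁ = 69°:
Δλ₁ = 2.4263 × (1 - cos(69°))
Δλ₁ = 2.4263 × 0.6416
Δλ₁ = 1.5568 pm

For θ₂ = 155°:
Δλ₂ = 2.4263 × (1 - cos(155°))
Δλ₂ = 2.4263 × 1.9063
Δλ₂ = 4.6253 pm

The 155° angle produces the larger shift.
Ratio: 4.6253/1.5568 = 2.971

(Intermediate values are shown rounded; full precision is carried through to the final answer.)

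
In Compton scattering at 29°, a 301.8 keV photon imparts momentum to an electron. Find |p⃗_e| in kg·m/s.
7.8723e-23 kg·m/s

The electron is initially at rest, so by conservation of momentum:
p⃗_e = p⃗₀ − p⃗'  (incident photon momentum minus scattered photon momentum)

Photon momentum magnitudes (p = h/λ = E/c):
λ₀ = hc/E₀ = 4.1082 pm → p₀ = h/λ₀ = 1.6129e-22 kg·m/s
Δλ = λ_C(1 − cos 29°) = 0.3042 pm
λ' = 4.4124 pm → p' = h/λ' = 1.5017e-22 kg·m/s

The scattered photon makes angle θ = 29° with the incident direction, so by the law of cosines:
|p⃗_e|² = p₀² + p'² − 2p₀p'cos θ
|p⃗_e|² = (1.6129e-22)² + (1.5017e-22)² − 2·1.6129e-22·1.5017e-22·cos(29°)
|p⃗_e| = 7.8723e-23 kg·m/s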